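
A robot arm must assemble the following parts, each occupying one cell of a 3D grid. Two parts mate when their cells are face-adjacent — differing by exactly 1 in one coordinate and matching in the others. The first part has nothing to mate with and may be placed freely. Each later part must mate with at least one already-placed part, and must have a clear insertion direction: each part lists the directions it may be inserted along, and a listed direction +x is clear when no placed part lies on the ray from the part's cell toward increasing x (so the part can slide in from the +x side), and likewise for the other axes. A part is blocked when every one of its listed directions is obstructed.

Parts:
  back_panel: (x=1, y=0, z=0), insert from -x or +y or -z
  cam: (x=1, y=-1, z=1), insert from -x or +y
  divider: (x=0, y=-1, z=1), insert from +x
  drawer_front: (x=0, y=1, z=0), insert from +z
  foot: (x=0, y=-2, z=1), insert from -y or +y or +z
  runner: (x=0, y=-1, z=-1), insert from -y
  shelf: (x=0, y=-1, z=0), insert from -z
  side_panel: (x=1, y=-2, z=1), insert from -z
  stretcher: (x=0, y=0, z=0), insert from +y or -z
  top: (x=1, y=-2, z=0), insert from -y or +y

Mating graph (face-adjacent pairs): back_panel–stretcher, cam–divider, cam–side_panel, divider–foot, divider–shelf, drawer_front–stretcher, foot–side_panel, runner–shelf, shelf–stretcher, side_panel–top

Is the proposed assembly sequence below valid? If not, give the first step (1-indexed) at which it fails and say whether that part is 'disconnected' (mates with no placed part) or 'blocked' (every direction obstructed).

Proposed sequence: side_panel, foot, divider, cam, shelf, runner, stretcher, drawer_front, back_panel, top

Valid

1. side_panel@(1, -2, 1) [-z clear] — {side_panel}
2. foot@(0, -2, 1) [-y clear] — {foot, side_panel}
3. divider@(0, -1, 1) [+x clear] — {divider, foot, side_panel}
4. cam@(1, -1, 1) [+y clear] — {cam, divider, foot, side_panel}
5. shelf@(0, -1, 0) [-z clear] — {cam, divider, foot, shelf, side_panel}
6. runner@(0, -1, -1) [-y clear] — {cam, divider, foot, runner, shelf, side_panel}
7. stretcher@(0, 0, 0) [+y clear] — {cam, divider, foot, runner, shelf, side_panel, stretcher}
8. drawer_front@(0, 1, 0) [+z clear] — {cam, divider, drawer_front, foot, runner, shelf, side_panel, stretcher}
9. back_panel@(1, 0, 0) [+y clear] — {back_panel, cam, divider, drawer_front, foot, runner, shelf, side_panel, stretcher}
10. top@(1, -2, 0) [-y clear] — {back_panel, cam, divider, drawer_front, foot, runner, shelf, side_panel, stretcher, top}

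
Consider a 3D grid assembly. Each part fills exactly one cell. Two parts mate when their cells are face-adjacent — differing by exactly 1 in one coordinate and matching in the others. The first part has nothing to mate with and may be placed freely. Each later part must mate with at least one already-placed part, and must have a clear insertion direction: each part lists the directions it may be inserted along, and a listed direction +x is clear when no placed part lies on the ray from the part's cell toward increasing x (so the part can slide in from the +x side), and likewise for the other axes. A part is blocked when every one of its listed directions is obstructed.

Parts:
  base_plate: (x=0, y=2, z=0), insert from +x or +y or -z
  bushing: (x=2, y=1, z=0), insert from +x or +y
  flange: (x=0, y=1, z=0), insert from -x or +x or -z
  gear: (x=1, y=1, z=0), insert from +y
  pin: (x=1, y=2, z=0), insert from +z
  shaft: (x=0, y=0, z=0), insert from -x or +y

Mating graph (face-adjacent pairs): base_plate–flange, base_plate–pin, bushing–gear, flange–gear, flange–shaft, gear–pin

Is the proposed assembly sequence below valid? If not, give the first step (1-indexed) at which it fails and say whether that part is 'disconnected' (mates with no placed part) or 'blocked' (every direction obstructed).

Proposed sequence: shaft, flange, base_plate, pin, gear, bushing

1. shaft@(0, 0, 0) [-x clear] — {shaft}
2. flange@(0, 1, 0) [-x clear] — {flange, shaft}
3. base_plate@(0, 2, 0) [+x clear] — {base_plate, flange, shaft}
4. pin@(1, 2, 0) [+z clear] — {base_plate, flange, pin, shaft}
5. gear@(1, 1, 0) — +y all obstructed ⇒ blocked

Invalid at step 5 (blocked)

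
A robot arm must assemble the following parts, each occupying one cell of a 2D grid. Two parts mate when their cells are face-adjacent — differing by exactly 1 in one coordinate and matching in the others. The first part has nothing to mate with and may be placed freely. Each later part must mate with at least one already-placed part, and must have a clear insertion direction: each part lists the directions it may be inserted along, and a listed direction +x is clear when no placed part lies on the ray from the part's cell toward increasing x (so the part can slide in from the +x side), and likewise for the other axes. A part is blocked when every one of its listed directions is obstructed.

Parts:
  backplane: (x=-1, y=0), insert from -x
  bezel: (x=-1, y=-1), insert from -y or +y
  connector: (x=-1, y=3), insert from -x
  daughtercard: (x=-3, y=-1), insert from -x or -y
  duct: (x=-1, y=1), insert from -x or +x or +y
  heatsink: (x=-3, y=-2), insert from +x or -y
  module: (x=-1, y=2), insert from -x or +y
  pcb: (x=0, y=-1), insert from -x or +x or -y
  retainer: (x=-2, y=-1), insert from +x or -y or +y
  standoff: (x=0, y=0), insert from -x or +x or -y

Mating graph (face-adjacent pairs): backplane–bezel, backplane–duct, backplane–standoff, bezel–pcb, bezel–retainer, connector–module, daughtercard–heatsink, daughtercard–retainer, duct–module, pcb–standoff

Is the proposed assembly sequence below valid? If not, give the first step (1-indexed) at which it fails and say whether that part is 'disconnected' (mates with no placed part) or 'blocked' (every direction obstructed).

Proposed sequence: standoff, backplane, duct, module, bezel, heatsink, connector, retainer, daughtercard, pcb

1. standoff@(0, 0) [-x clear] — {standoff}
2. backplane@(-1, 0) [-x clear] — {backplane, standoff}
3. duct@(-1, 1) [-x clear] — {backplane, duct, standoff}
4. module@(-1, 2) [-x clear] — {backplane, duct, module, standoff}
5. bezel@(-1, -1) [-y clear] — {backplane, bezel, duct, module, standoff}
6. heatsink@(-3, -2) — no placed neighbour ⇒ disconnected

Invalid at step 6 (disconnected)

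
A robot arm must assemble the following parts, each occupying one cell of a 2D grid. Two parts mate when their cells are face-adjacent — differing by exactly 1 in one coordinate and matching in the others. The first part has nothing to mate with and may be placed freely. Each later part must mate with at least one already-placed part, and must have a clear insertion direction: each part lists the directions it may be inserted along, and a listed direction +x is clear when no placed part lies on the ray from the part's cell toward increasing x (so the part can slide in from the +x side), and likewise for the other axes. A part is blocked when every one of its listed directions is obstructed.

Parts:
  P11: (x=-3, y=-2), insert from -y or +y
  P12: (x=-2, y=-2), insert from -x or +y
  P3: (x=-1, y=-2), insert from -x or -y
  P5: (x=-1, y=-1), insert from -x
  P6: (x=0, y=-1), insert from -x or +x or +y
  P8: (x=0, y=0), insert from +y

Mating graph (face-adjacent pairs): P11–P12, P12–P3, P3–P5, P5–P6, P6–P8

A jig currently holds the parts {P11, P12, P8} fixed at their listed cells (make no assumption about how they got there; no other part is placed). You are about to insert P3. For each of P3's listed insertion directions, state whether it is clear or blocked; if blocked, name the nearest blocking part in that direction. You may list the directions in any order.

-x: blocked by P12; -y: clear

-x: nearest on ray is P12@(-2, -2) ⇒ blocked
-y: ray from P3(-1, -2) has no placed part ⇒ clear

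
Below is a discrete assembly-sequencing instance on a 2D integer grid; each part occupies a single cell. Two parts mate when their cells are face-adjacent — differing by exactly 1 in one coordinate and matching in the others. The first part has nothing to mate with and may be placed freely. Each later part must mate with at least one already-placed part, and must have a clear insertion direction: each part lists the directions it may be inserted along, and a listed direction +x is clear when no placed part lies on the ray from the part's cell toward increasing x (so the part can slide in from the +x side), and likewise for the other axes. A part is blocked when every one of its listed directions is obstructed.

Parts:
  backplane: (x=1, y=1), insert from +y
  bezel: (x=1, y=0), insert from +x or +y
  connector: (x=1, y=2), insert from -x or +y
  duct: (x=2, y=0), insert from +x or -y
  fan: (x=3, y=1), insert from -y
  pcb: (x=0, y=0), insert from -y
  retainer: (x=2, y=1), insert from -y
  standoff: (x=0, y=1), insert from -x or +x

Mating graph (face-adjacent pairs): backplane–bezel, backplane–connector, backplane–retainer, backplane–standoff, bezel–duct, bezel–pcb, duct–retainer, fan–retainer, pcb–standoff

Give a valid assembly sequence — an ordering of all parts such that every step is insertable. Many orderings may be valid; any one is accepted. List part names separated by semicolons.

1. backplane@(1, 1) [+y clear] — {backplane}
2. standoff@(0, 1) [-x clear] — {backplane, standoff}
3. bezel@(1, 0) [+x clear] — {backplane, bezel, standoff}
4. connector@(1, 2) [-x clear] — {backplane, bezel, connector, standoff}
5. retainer@(2, 1) [-y clear] — {backplane, bezel, connector, retainer, standoff}
6. duct@(2, 0) [+x clear] — {backplane, bezel, connector, duct, retainer, standoff}
7. fan@(3, 1) [-y clear] — {backplane, bezel, connector, duct, fan, retainer, standoff}
8. pcb@(0, 0) [-y clear] — {backplane, bezel, connector, duct, fan, pcb, retainer, standoff}

backplane; standoff; bezel; connector; retainer; duct; fan; pcb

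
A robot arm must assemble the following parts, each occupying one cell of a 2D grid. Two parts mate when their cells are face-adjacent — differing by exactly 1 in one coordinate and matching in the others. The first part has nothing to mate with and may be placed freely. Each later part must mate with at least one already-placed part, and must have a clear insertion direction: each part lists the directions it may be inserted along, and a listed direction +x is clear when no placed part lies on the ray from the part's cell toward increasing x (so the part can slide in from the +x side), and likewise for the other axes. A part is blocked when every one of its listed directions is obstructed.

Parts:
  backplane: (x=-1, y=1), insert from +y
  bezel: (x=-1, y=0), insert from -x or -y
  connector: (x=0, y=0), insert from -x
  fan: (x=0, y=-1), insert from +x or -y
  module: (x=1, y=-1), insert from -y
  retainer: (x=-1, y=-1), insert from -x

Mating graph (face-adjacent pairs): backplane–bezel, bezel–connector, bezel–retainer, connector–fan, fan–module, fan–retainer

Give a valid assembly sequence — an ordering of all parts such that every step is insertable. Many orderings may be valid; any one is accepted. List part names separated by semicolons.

retainer; fan; connector; bezel; backplane; module

1. retainer@(-1, -1) [-x clear] — {retainer}
2. fan@(0, -1) [+x clear] — {fan, retainer}
3. connector@(0, 0) [-x clear] — {connector, fan, retainer}
4. bezel@(-1, 0) [-x clear] — {bezel, connector, fan, retainer}
5. backplane@(-1, 1) [+y clear] — {backplane, bezel, connector, fan, retainer}
6. module@(1, -1) [-y clear] — {backplane, bezel, connector, fan, module, retainer}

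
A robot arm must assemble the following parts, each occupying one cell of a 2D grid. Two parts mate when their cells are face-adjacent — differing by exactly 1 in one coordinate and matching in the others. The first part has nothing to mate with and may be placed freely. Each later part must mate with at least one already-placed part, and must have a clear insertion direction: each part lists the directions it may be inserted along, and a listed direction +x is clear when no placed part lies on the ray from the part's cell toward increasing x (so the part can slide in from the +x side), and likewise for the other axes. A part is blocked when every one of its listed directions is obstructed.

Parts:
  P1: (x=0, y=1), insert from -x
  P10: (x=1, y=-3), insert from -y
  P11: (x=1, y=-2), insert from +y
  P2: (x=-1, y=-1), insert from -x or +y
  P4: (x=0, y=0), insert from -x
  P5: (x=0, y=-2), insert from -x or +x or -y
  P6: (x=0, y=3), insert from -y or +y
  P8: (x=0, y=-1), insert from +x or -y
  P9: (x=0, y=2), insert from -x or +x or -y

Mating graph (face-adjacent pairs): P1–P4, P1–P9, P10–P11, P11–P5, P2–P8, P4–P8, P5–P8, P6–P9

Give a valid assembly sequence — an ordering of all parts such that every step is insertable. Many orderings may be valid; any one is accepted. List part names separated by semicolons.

1. P5@(0, -2) [-x clear] — {P5}
2. P8@(0, -1) [+x clear] — {P5, P8}
3. P4@(0, 0) [-x clear] — {P4, P5, P8}
4. P11@(1, -2) [+y clear] — {P11, P4, P5, P8}
5. P10@(1, -3) [-y clear] — {P10, P11, P4, P5, P8}
6. P2@(-1, -1) [-x clear] — {P10, P11, P2, P4, P5, P8}
7. P1@(0, 1) [-x clear] — {P1, P10, P11, P2, P4, P5, P8}
8. P9@(0, 2) [-x clear] — {P1, P10, P11, P2, P4, P5, P8, P9}
9. P6@(0, 3) [+y clear] — {P1, P10, P11, P2, P4, P5, P6, P8, P9}

P5; P8; P4; P11; P10; P2; P1; P9; P6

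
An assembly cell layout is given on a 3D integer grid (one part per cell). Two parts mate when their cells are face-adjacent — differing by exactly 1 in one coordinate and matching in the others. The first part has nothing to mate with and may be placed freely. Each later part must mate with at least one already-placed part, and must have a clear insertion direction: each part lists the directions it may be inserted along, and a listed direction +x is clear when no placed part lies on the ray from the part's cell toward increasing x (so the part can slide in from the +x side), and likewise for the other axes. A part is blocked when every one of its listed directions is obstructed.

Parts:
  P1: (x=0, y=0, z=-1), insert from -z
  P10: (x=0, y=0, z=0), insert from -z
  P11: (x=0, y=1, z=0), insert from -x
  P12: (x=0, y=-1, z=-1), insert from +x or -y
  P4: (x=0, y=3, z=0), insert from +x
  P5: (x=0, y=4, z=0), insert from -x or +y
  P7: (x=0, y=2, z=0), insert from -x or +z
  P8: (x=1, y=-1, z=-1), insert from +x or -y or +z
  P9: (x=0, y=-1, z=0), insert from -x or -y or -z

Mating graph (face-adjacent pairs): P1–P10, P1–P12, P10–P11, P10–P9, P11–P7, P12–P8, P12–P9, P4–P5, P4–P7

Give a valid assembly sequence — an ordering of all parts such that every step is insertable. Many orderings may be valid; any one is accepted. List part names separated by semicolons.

P11; P7; P4; P5; P10; P9; P1; P12; P8

1. P11@(0, 1, 0) [-x clear] — {P11}
2. P7@(0, 2, 0) [-x clear] — {P11, P7}
3. P4@(0, 3, 0) [+x clear] — {P11, P4, P7}
4. P5@(0, 4, 0) [-x clear] — {P11, P4, P5, P7}
5. P10@(0, 0, 0) [-z clear] — {P10, P11, P4, P5, P7}
6. P9@(0, -1, 0) [-x clear] — {P10, P11, P4, P5, P7, P9}
7. P1@(0, 0, -1) [-z clear] — {P1, P10, P11, P4, P5, P7, P9}
8. P12@(0, -1, -1) [+x clear] — {P1, P10, P11, P12, P4, P5, P7, P9}
9. P8@(1, -1, -1) [+x clear] — {P1, P10, P11, P12, P4, P5, P7, P8, P9}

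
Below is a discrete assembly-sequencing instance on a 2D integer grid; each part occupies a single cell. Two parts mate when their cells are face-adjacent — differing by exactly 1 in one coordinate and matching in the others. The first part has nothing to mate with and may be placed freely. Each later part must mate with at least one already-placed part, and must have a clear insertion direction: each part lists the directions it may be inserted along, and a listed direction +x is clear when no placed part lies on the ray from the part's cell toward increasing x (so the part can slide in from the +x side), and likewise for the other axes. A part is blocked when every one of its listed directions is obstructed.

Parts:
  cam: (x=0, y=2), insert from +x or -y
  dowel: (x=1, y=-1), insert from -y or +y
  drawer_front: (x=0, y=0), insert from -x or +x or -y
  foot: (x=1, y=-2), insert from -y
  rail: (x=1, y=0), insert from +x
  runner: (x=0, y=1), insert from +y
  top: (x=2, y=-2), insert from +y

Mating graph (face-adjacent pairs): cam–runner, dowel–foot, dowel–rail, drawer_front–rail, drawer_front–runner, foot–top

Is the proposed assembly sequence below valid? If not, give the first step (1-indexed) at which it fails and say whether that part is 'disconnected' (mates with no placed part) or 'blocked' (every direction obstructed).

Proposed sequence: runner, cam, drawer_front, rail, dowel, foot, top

1. runner@(0, 1) [+y clear] — {runner}
2. cam@(0, 2) [+x clear] — {cam, runner}
3. drawer_front@(0, 0) [-x clear] — {cam, drawer_front, runner}
4. rail@(1, 0) [+x clear] — {cam, drawer_front, rail, runner}
5. dowel@(1, -1) [-y clear] — {cam, dowel, drawer_front, rail, runner}
6. foot@(1, -2) [-y clear] — {cam, dowel, drawer_front, foot, rail, runner}
7. top@(2, -2) [+y clear] — {cam, dowel, drawer_front, foot, rail, runner, top}

Valid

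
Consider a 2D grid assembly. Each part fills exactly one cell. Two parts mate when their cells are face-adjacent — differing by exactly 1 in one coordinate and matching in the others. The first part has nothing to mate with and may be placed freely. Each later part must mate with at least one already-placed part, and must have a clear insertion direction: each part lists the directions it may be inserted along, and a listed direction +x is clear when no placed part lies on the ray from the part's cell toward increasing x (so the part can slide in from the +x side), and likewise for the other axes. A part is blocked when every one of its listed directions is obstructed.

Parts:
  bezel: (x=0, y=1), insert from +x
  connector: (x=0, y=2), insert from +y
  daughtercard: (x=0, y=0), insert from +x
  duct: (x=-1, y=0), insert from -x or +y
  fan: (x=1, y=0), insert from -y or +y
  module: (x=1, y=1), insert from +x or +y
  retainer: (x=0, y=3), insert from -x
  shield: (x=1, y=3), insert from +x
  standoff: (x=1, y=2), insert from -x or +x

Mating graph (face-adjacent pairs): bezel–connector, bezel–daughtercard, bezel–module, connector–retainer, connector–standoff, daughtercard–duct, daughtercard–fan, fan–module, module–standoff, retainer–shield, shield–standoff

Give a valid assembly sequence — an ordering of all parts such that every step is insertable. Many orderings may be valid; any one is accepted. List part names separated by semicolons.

1. connector@(0, 2) [+y clear] — {connector}
2. bezel@(0, 1) [+x clear] — {bezel, connector}
3. retainer@(0, 3) [-x clear] — {bezel, connector, retainer}
4. standoff@(1, 2) [+x clear] — {bezel, connector, retainer, standoff}
5. shield@(1, 3) [+x clear] — {bezel, connector, retainer, shield, standoff}
6. daughtercard@(0, 0) [+x clear] — {bezel, connector, daughtercard, retainer, shield, standoff}
7. fan@(1, 0) [-y clear] — {bezel, connector, daughtercard, fan, retainer, shield, standoff}
8. duct@(-1, 0) [-x clear] — {bezel, connector, daughtercard, duct, fan, retainer, shield, standoff}
9. module@(1, 1) [+x clear] — {bezel, connector, daughtercard, duct, fan, module, retainer, shield, standoff}

connector; bezel; retainer; standoff; shield; daughtercard; fan; duct; module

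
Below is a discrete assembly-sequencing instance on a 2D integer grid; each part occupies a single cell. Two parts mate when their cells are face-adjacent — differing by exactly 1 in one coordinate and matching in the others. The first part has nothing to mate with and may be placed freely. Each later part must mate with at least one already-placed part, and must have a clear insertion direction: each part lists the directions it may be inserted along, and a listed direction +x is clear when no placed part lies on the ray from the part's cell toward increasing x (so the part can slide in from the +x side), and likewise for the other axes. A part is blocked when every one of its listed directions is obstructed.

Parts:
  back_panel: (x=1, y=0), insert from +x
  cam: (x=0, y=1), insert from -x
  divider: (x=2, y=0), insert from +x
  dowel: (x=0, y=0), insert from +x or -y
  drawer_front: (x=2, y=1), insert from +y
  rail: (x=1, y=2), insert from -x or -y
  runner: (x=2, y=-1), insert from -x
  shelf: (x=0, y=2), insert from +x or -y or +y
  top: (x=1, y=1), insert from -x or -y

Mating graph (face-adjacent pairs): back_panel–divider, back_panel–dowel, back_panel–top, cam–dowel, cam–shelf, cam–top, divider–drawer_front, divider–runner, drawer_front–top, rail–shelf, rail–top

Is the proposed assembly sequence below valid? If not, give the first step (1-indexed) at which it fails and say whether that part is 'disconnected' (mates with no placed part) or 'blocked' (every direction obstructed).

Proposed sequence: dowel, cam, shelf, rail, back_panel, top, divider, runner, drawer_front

Invalid at step 6 (blocked)

1. dowel@(0, 0) [+x clear] — {dowel}
2. cam@(0, 1) [-x clear] — {cam, dowel}
3. shelf@(0, 2) [+x clear] — {cam, dowel, shelf}
4. rail@(1, 2) [-y clear] — {cam, dowel, rail, shelf}
5. back_panel@(1, 0) [+x clear] — {back_panel, cam, dowel, rail, shelf}
6. top@(1, 1) — -x/-y all obstructed ⇒ blocked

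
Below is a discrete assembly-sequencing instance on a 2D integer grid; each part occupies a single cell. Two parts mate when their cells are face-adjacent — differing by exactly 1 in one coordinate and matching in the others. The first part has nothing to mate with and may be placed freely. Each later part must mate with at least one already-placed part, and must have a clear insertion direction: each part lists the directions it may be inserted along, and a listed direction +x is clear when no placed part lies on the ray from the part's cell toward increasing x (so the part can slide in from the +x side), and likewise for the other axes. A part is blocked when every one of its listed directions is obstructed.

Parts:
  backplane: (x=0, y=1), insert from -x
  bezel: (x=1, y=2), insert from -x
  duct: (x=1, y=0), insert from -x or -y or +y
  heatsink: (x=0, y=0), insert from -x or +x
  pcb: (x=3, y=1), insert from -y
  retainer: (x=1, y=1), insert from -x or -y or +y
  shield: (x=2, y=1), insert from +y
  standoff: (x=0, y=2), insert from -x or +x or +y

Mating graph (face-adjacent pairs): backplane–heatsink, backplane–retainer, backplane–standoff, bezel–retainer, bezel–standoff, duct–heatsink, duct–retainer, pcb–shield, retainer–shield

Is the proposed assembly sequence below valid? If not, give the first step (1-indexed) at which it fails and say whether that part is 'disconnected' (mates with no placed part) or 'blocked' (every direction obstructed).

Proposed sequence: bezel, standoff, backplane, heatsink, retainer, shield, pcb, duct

1. bezel@(1, 2) [-x clear] — {bezel}
2. standoff@(0, 2) [-x clear] — {bezel, standoff}
3. backplane@(0, 1) [-x clear] — {backplane, bezel, standoff}
4. heatsink@(0, 0) [-x clear] — {backplane, bezel, heatsink, standoff}
5. retainer@(1, 1) [-y clear] — {backplane, bezel, heatsink, retainer, standoff}
6. shield@(2, 1) [+y clear] — {backplane, bezel, heatsink, retainer, shield, standoff}
7. pcb@(3, 1) [-y clear] — {backplane, bezel, heatsink, pcb, retainer, shield, standoff}
8. duct@(1, 0) [-y clear] — {backplane, bezel, duct, heatsink, pcb, retainer, shield, standoff}

Valid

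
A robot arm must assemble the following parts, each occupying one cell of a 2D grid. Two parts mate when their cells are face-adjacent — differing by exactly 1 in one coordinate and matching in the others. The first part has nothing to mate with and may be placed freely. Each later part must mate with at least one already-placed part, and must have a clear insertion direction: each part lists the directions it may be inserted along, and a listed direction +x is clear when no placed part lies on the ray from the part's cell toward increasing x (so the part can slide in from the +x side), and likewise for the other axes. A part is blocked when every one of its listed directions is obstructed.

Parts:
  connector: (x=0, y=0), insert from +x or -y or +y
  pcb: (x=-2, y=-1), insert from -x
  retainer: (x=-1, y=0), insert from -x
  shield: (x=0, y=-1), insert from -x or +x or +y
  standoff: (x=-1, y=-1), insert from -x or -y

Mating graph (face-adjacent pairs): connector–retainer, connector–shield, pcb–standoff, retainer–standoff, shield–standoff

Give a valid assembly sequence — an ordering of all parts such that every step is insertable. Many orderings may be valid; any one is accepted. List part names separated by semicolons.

retainer; connector; shield; standoff; pcb

1. retainer@(-1, 0) [-x clear] — {retainer}
2. connector@(0, 0) [+x clear] — {connector, retainer}
3. shield@(0, -1) [-x clear] — {connector, retainer, shield}
4. standoff@(-1, -1) [-x clear] — {connector, retainer, shield, standoff}
5. pcb@(-2, -1) [-x clear] — {connector, pcb, retainer, shield, standoff}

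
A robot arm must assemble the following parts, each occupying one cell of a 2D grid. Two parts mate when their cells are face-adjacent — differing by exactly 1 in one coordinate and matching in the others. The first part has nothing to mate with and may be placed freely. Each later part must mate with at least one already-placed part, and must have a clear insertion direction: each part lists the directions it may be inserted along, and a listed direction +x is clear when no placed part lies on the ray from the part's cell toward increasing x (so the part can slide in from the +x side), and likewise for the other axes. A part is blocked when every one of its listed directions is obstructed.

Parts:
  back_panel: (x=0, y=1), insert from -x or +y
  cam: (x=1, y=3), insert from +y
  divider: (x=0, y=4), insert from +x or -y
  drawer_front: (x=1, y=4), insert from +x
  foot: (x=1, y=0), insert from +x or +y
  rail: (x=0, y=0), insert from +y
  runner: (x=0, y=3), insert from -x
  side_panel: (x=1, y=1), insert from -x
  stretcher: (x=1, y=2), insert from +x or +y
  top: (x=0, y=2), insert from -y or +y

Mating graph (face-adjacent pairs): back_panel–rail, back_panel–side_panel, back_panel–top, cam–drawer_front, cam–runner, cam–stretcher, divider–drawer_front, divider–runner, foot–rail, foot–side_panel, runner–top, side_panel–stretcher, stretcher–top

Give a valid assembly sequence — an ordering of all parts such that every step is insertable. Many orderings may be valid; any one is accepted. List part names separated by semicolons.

1. cam@(1, 3) [+y clear] — {cam}
2. stretcher@(1, 2) [+x clear] — {cam, stretcher}
3. side_panel@(1, 1) [-x clear] — {cam, side_panel, stretcher}
4. foot@(1, 0) [+x clear] — {cam, foot, side_panel, stretcher}
5. rail@(0, 0) [+y clear] — {cam, foot, rail, side_panel, stretcher}
6. top@(0, 2) [+y clear] — {cam, foot, rail, side_panel, stretcher, top}
7. runner@(0, 3) [-x clear] — {cam, foot, rail, runner, side_panel, stretcher, top}
8. back_panel@(0, 1) [-x clear] — {back_panel, cam, foot, rail, runner, side_panel, stretcher, top}
9. divider@(0, 4) [+x clear] — {back_panel, cam, divider, foot, rail, runner, side_panel, stretcher, top}
10. drawer_front@(1, 4) [+x clear] — {back_panel, cam, divider, drawer_front, foot, rail, runner, side_panel, stretcher, top}

cam; stretcher; side_panel; foot; rail; top; runner; back_panel; divider; drawer_front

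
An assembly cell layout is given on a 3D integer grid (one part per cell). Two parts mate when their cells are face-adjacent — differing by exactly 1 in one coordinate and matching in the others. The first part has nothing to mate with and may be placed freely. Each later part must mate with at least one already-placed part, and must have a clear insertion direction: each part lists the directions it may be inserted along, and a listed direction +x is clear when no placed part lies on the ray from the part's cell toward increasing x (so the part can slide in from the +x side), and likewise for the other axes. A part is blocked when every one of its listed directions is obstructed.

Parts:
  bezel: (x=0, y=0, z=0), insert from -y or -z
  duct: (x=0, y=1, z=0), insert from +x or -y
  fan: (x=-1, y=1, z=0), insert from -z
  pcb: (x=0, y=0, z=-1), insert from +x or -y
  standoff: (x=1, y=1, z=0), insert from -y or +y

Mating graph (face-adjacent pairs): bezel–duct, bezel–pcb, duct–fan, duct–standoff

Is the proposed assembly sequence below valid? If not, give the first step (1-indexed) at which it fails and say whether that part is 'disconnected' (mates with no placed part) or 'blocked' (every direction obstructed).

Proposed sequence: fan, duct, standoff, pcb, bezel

Invalid at step 4 (disconnected)

1. fan@(-1, 1, 0) [-z clear] — {fan}
2. duct@(0, 1, 0) [+x clear] — {duct, fan}
3. standoff@(1, 1, 0) [-y clear] — {duct, fan, standoff}
4. pcb@(0, 0, -1) — no placed neighbour ⇒ disconnected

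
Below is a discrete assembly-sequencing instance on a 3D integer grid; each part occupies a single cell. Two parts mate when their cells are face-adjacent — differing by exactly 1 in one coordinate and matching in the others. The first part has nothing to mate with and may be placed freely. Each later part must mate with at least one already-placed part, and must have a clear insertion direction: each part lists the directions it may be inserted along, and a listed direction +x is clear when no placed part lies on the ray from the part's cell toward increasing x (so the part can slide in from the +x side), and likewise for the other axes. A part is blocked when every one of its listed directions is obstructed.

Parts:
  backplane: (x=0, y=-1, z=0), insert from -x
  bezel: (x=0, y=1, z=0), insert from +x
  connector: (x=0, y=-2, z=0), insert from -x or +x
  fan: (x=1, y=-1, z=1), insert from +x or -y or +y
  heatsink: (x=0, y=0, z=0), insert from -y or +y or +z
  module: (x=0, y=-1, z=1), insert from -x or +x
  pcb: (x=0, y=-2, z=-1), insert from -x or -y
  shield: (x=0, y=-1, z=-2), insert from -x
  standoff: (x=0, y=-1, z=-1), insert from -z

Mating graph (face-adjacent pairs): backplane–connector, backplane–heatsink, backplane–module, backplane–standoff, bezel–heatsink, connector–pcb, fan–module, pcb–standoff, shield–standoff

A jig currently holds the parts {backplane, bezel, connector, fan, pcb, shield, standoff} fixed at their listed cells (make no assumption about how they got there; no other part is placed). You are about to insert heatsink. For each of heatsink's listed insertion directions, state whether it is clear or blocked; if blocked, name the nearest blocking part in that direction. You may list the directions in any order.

+y: blocked by bezel; +z: clear; -y: blocked by backplane

-y: nearest on ray is backplane@(0, -1, 0) ⇒ blocked
+y: nearest on ray is bezel@(0, 1, 0) ⇒ blocked
+z: ray from heatsink(0, 0, 0) has no placed part ⇒ clear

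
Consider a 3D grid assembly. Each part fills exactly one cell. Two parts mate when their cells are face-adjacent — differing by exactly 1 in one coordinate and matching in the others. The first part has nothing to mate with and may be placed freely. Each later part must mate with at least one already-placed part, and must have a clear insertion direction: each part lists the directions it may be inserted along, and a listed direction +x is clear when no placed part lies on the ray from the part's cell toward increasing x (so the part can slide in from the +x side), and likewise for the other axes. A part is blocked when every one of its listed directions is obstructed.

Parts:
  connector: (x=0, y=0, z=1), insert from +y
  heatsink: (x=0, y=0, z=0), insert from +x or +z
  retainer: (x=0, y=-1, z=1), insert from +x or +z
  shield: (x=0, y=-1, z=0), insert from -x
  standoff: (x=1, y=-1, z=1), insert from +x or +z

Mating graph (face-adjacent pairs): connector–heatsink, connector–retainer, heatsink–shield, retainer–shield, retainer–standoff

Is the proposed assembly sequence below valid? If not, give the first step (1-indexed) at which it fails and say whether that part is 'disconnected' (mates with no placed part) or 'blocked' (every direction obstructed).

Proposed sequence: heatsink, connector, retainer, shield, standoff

1. heatsink@(0, 0, 0) [+x clear] — {heatsink}
2. connector@(0, 0, 1) [+y clear] — {connector, heatsink}
3. retainer@(0, -1, 1) [+x clear] — {connector, heatsink, retainer}
4. shield@(0, -1, 0) [-x clear] — {connector, heatsink, retainer, shield}
5. standoff@(1, -1, 1) [+x clear] — {connector, heatsink, retainer, shield, standoff}

Valid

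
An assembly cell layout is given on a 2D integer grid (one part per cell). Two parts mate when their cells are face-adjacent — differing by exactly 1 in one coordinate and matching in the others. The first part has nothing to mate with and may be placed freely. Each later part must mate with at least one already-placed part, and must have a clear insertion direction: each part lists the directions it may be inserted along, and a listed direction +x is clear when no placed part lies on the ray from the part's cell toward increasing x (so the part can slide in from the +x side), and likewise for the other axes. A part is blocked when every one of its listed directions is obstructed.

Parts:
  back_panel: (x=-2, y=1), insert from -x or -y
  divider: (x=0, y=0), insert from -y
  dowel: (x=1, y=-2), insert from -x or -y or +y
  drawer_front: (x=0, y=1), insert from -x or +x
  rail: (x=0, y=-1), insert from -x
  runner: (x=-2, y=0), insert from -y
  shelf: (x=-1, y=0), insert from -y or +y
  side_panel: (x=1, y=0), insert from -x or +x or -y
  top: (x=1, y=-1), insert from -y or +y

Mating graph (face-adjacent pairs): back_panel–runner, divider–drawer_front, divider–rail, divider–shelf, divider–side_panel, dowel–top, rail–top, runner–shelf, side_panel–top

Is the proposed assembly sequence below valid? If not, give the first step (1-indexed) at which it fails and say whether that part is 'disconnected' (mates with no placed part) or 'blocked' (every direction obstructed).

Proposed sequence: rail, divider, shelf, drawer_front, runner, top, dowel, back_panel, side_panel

Invalid at step 2 (blocked)

1. rail@(0, -1) [-x clear] — {rail}
2. divider@(0, 0) — -y all obstructed ⇒ blocked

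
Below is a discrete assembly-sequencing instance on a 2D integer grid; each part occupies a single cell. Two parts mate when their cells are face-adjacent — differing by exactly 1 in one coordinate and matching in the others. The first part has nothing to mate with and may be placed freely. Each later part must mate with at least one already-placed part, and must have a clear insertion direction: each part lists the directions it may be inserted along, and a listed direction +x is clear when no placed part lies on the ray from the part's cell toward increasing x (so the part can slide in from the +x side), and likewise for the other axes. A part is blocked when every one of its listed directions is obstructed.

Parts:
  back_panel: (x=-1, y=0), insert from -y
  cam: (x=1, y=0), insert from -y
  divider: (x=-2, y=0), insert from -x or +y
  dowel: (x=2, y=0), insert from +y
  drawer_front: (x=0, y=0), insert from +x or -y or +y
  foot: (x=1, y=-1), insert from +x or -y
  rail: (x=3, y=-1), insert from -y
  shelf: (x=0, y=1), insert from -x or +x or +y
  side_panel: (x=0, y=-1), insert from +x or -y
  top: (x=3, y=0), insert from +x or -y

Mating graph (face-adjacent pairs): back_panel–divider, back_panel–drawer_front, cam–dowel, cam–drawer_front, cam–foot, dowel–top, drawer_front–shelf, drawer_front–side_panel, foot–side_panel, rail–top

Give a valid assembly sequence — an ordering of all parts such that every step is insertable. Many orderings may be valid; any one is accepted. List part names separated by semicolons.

cam; dowel; top; rail; foot; side_panel; drawer_front; shelf; back_panel; divider

1. cam@(1, 0) [-y clear] — {cam}
2. dowel@(2, 0) [+y clear] — {cam, dowel}
3. top@(3, 0) [+x clear] — {cam, dowel, top}
4. rail@(3, -1) [-y clear] — {cam, dowel, rail, top}
5. foot@(1, -1) [-y clear] — {cam, dowel, foot, rail, top}
6. side_panel@(0, -1) [-y clear] — {cam, dowel, foot, rail, side_panel, top}
7. drawer_front@(0, 0) [+y clear] — {cam, dowel, drawer_front, foot, rail, side_panel, top}
8. shelf@(0, 1) [-x clear] — {cam, dowel, drawer_front, foot, rail, shelf, side_panel, top}
9. back_panel@(-1, 0) [-y clear] — {back_panel, cam, dowel, drawer_front, foot, rail, shelf, side_panel, top}
10. divider@(-2, 0) [-x clear] — {back_panel, cam, divider, dowel, drawer_front, foot, rail, shelf, side_panel, top}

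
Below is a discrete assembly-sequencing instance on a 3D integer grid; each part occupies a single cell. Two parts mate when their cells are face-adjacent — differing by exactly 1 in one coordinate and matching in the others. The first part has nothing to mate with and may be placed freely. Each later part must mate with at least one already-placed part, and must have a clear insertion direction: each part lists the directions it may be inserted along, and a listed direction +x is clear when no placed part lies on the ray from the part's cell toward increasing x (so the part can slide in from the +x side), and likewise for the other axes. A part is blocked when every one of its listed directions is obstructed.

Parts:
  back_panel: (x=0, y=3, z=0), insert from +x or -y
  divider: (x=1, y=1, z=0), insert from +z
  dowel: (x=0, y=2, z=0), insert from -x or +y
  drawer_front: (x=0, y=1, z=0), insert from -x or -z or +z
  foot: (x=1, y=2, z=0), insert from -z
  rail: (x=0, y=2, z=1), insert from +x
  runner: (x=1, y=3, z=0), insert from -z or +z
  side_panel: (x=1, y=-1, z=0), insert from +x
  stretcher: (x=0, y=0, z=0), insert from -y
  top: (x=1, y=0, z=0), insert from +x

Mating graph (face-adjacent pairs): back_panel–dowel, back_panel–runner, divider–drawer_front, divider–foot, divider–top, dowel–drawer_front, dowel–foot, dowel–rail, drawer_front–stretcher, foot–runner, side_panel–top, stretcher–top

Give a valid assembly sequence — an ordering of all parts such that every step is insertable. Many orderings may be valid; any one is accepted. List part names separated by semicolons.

1. rail@(0, 2, 1) [+x clear] — {rail}
2. dowel@(0, 2, 0) [-x clear] — {dowel, rail}
3. drawer_front@(0, 1, 0) [-x clear] — {dowel, drawer_front, rail}
4. divider@(1, 1, 0) [+z clear] — {divider, dowel, drawer_front, rail}
5. back_panel@(0, 3, 0) [+x clear] — {back_panel, divider, dowel, drawer_front, rail}
6. top@(1, 0, 0) [+x clear] — {back_panel, divider, dowel, drawer_front, rail, top}
7. side_panel@(1, -1, 0) [+x clear] — {back_panel, divider, dowel, drawer_front, rail, side_panel, top}
8. stretcher@(0, 0, 0) [-y clear] — {back_panel, divider, dowel, drawer_front, rail, side_panel, stretcher, top}
9. foot@(1, 2, 0) [-z clear] — {back_panel, divider, dowel, drawer_front, foot, rail, side_panel, stretcher, top}
10. runner@(1, 3, 0) [-z clear] — {back_panel, divider, dowel, drawer_front, foot, rail, runner, side_panel, stretcher, top}

rail; dowel; drawer_front; divider; back_panel; top; side_panel; stretcher; foot; runner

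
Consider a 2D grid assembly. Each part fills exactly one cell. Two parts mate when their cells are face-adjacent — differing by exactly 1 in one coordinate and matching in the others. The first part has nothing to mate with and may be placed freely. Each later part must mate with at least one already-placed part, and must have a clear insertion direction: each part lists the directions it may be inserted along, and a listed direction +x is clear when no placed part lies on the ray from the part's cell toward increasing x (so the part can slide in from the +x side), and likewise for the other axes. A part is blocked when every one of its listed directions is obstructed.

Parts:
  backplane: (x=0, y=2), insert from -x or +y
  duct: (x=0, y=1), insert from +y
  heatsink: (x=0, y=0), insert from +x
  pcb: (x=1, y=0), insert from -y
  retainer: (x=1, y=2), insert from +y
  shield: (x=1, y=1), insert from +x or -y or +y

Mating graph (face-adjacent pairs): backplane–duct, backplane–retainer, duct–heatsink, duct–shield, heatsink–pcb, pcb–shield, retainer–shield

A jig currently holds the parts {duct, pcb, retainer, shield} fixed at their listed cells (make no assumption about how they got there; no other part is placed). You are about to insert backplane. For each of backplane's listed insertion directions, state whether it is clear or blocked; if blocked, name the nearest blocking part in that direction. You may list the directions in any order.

-x: ray from backplane(0, 2) has no placed part ⇒ clear
+y: ray from backplane(0, 2) has no placed part ⇒ clear

+y: clear; -x: clear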